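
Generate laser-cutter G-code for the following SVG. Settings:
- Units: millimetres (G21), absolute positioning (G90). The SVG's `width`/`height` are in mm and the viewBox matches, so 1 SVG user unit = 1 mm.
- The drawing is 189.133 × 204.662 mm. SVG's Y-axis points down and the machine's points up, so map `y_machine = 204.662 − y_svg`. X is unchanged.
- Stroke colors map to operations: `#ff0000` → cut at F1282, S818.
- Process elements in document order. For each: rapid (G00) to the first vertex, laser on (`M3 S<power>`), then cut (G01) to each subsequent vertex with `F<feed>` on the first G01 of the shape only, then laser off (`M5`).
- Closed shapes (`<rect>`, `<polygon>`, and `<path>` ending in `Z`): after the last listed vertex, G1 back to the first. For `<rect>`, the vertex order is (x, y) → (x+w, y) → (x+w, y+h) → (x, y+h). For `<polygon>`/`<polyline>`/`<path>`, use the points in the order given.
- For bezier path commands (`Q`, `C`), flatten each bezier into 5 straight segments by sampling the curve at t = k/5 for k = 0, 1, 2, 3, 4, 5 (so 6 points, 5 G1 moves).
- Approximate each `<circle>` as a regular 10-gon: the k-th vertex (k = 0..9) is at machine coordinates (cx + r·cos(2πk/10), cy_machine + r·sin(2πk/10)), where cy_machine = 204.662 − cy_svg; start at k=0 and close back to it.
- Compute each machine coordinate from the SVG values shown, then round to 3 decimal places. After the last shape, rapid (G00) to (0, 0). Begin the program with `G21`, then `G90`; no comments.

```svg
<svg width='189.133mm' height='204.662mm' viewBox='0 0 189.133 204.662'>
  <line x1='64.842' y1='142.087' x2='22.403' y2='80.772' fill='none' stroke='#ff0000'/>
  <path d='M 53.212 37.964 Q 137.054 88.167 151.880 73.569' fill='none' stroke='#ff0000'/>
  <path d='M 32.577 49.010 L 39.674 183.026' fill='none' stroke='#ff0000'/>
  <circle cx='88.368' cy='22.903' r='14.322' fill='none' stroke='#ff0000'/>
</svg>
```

Since the viewBox matches the mm dimensions, user units are millimetres directly. The only transform is the Y-flip y_m = 204.662 − y_svg.

Shape 1 is a line segment drawn with `<line>`. Its stroke #ff0000 means cut at S818, F1282. After flipping Y the toolpath is (64.842,62.575) → (22.403,123.890).

Shape 2 is a quadratic bezier drawn with `<path>`. Its stroke #ff0000 means cut at S818, F1282. After flipping Y the toolpath is (53.212,166.698) → (83.988,149.209) → (109.243,136.904) → (128.977,129.783) → (143.189,127.846) → (151.880,131.093).

Shape 3 is a line segment drawn with `<path>`. Its stroke #ff0000 means cut at S818, F1282. After flipping Y the toolpath is (32.577,155.652) → (39.674,21.636).

Shape 4 is a circle drawn with `<circle>`. Its stroke #ff0000 means cut at S818, F1282. After flipping Y the toolpath is (102.690,181.759) → (99.955,190.177) → (92.794,195.380) → (83.942,195.380) → (76.781,190.177) → (74.046,181.759) → (76.781,173.341) → (83.942,168.138) → (92.794,168.138) → (99.955,173.341) → (102.690,181.759), returning to the start.

G21
G90
G00 X64.842 Y62.575
M3 S818
G01 X22.403 Y123.890 F1282
M5
G00 X53.212 Y166.698
M3 S818
G01 X83.988 Y149.209 F1282
G01 X109.243 Y136.904
G01 X128.977 Y129.783
G01 X143.189 Y127.846
G01 X151.880 Y131.093
M5
G00 X32.577 Y155.652
M3 S818
G01 X39.674 Y21.636 F1282
M5
G00 X102.690 Y181.759
M3 S818
G01 X99.955 Y190.177 F1282
G01 X92.794 Y195.380
G01 X83.942 Y195.380
G01 X76.781 Y190.177
G01 X74.046 Y181.759
G01 X76.781 Y173.341
G01 X83.942 Y168.138
G01 X92.794 Y168.138
G01 X99.955 Y173.341
G01 X102.690 Y181.759
M5
G00 X0.000 Y0.000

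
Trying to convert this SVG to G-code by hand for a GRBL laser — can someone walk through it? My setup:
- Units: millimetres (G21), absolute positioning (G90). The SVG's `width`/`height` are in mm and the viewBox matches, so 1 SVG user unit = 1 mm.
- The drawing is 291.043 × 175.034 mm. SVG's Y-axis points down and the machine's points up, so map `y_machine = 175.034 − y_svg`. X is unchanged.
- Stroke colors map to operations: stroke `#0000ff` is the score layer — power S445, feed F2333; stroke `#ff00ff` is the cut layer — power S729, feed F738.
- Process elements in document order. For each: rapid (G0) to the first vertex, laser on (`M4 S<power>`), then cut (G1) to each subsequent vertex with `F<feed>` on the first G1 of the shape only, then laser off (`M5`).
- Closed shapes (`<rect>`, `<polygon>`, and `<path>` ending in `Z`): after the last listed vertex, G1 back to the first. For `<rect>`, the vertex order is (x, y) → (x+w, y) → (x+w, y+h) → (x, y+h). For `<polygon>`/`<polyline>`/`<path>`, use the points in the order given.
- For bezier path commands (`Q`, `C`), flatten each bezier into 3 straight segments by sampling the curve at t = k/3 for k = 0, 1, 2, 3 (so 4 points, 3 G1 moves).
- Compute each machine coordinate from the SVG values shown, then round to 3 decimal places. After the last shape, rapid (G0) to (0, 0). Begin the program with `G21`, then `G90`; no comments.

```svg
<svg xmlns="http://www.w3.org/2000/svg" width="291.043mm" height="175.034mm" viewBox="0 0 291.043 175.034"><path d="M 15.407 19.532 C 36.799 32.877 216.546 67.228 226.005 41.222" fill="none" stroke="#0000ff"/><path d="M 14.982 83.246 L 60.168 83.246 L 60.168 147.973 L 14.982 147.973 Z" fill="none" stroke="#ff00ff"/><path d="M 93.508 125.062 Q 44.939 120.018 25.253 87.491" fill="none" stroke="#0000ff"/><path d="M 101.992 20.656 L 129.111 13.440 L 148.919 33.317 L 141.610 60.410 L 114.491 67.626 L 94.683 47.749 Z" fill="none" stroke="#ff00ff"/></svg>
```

viewBox `0 0 291.043 175.034` with mm width/height → 1 unit = 1 mm. Flip: y_m = 175.034 − y_svg.

**Shape 1** — `<path>` cubic bezier, stroke `#0000ff` → score (S445, F2333). Control points (SVG): P0=(15.407,19.532), P1=(36.799,32.877), P2=(216.546,67.228), P3=(226.005,41.222); sampled at t=k/3. Machine vertices: (15.407,155.502) → (77.412,138.168) → (171.955,124.912) → (226.005,133.812). Open path.

**Shape 2** — `<path>` rectangle, stroke `#ff00ff` → cut (S729, F738). Machine vertices: (14.982,91.788) → (60.168,91.788) → (60.168,27.061) → (14.982,27.061) → (14.982,91.788). Closed: final G1 returns to the first vertex.

**Shape 3** — `<path>` quadratic bezier, stroke `#0000ff` → score (S445, F2333). Control points (SVG): P0=(93.508,125.062), P1=(44.939,120.018), P2=(25.253,87.491); sampled at t=k/3. Machine vertices: (93.508,49.972) → (64.338,56.388) → (41.586,68.912) → (25.253,87.543). Open path.

**Shape 4** — `<path>` regular polygon, stroke `#ff00ff` → cut (S729, F738). Machine vertices: (101.992,154.378) → (129.111,161.594) → (148.919,141.717) → (141.610,114.624) → (114.491,107.408) → (94.683,127.285) → (101.992,154.378). Closed: final G1 returns to the first vertex.

G21
G90
G0 X15.407 Y155.502
M4 S445
G1 X77.412 Y138.168 F2333
G1 X171.955 Y124.912
G1 X226.005 Y133.812
M5
G0 X14.982 Y91.788
M4 S729
G1 X60.168 Y91.788 F738
G1 X60.168 Y27.061
G1 X14.982 Y27.061
G1 X14.982 Y91.788
M5
G0 X93.508 Y49.972
M4 S445
G1 X64.338 Y56.388 F2333
G1 X41.586 Y68.912
G1 X25.253 Y87.543
M5
G0 X101.992 Y154.378
M4 S729
G1 X129.111 Y161.594 F738
G1 X148.919 Y141.717
G1 X141.610 Y114.624
G1 X114.491 Y107.408
G1 X94.683 Y127.285
G1 X101.992 Y154.378
M5
G0 X0.000 Y0.000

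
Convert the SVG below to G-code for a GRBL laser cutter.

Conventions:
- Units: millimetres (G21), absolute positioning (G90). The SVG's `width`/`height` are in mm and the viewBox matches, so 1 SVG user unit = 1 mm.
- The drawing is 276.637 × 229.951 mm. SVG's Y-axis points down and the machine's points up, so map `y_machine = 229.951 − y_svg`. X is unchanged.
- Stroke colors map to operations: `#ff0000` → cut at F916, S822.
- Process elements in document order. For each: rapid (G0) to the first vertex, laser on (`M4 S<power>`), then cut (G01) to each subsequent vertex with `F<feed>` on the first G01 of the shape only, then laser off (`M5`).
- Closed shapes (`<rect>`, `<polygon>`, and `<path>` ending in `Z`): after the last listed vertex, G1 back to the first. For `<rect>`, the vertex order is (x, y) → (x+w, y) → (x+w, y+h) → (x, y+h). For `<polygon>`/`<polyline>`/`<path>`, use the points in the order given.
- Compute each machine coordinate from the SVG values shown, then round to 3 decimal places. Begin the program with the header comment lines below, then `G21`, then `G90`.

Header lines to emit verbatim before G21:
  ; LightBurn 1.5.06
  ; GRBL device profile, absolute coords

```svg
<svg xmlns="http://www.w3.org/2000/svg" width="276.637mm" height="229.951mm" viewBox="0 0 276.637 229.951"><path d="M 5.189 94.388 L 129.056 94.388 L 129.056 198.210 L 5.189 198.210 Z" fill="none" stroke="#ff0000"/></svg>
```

Since the viewBox matches the mm dimensions, user units are millimetres directly. The only transform is the Y-flip y_m = 229.951 − y_svg.

Shape 1 is a rectangle drawn with `<path>`. Its stroke #ff0000 means cut at S822, F916. After flipping Y the toolpath is (5.189,135.563) → (129.056,135.563) → (129.056,31.741) → (5.189,31.741) → (5.189,135.563), returning to the start.

; LightBurn 1.5.06
; GRBL device profile, absolute coords
G21
G90
G0 X5.189 Y135.563
M4 S822
G01 X129.056 Y135.563 F916
G01 X129.056 Y31.741
G01 X5.189 Y31.741
G01 X5.189 Y135.563
M5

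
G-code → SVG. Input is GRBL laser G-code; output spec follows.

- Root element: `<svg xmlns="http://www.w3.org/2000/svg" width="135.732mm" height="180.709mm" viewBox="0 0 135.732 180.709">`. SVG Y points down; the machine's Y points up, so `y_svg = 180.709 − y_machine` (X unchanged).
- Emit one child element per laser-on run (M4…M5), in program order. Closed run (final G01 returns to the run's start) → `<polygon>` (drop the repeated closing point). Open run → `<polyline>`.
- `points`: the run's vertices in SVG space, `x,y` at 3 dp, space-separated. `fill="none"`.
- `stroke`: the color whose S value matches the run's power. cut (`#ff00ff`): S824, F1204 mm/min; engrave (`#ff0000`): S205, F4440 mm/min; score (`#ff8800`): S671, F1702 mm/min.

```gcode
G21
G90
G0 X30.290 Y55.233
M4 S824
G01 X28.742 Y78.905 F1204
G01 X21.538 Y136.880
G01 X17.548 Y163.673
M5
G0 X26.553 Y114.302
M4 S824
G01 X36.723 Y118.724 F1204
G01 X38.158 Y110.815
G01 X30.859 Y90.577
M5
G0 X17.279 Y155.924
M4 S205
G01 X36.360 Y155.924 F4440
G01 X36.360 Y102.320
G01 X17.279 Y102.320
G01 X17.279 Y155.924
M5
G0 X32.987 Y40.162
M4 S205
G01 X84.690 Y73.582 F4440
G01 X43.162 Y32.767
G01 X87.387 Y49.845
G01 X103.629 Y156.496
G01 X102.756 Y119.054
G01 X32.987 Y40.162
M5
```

<svg xmlns="http://www.w3.org/2000/svg" width="135.732mm" height="180.709mm" viewBox="0 0 135.732 180.709">
  <polyline points="30.290,125.476 28.742,101.804 21.538,43.829 17.548,17.036" fill="none" stroke="#ff00ff"/>
  <polyline points="26.553,66.407 36.723,61.985 38.158,69.894 30.859,90.132" fill="none" stroke="#ff00ff"/>
  <polygon points="17.279,24.785 36.360,24.785 36.360,78.389 17.279,78.389" fill="none" stroke="#ff0000"/>
  <polygon points="32.987,140.547 84.690,107.127 43.162,147.942 87.387,130.864 103.629,24.213 102.756,61.655" fill="none" stroke="#ff0000"/>
</svg>

y_svg = 180.709 − y_m.

[1] S824→`#ff00ff` (cut); open run; points: 30.290,125.476 28.742,101.804 21.538,43.829 17.548,17.036

[2] S824→`#ff00ff` (cut); open run; points: 26.553,66.407 36.723,61.985 38.158,69.894 30.859,90.132

[3] S205→`#ff0000` (engrave); closed run; points: 17.279,24.785 36.360,24.785 36.360,78.389 17.279,78.389

[4] S205→`#ff0000` (engrave); closed run; points: 32.987,140.547 84.690,107.127 43.162,147.942 87.387,130.864 103.629,24.213 102.756,61.655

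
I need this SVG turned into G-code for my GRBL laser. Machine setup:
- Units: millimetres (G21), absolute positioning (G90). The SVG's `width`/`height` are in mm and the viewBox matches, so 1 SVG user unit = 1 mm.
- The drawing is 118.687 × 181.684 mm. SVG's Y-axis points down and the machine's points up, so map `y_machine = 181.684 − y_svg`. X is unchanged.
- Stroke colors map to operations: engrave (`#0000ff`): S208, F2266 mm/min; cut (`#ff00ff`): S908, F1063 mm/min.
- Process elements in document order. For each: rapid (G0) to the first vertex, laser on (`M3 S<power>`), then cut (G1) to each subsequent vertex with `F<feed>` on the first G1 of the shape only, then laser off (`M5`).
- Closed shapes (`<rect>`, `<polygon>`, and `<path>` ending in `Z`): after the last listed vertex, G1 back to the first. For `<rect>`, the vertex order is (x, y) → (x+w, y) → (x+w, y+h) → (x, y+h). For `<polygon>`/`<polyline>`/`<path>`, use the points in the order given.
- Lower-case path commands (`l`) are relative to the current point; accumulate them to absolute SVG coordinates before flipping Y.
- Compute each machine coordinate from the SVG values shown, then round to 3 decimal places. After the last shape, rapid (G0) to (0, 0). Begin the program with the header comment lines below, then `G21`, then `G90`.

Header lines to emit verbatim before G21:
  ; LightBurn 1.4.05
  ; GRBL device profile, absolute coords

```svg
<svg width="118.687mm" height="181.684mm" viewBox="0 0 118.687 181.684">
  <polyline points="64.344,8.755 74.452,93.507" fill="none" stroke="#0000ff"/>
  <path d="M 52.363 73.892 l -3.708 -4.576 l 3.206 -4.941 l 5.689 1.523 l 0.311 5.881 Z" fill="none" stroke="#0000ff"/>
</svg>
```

; LightBurn 1.4.05
; GRBL device profile, absolute coords
G21
G90
G0 X64.344 Y172.929
M3 S208
G1 X74.452 Y88.177 F2266
M5
G0 X52.363 Y107.792
M3 S208
G1 X48.655 Y112.368 F2266
G1 X51.861 Y117.309
G1 X57.550 Y115.786
G1 X57.861 Y109.905
G1 X52.363 Y107.792
M5
G0 X0.000 Y0.000

viewBox `0 0 118.687 181.684` with mm width/height → 1 unit = 1 mm. Flip: y_m = 181.684 − y_svg.

**Shape 1** — `<polyline>` line segment, stroke `#0000ff` → engrave (S208, F2266). Machine vertices: (64.344,172.929) → (74.452,88.177). Open path.

**Shape 2** — `<path>` regular polygon, stroke `#0000ff` → engrave (S208, F2266). Machine vertices: (52.363,107.792) → (48.655,112.368) → (51.861,117.309) → (57.550,115.786) → (57.861,109.905) → (52.363,107.792). Closed: final G1 returns to the first vertex.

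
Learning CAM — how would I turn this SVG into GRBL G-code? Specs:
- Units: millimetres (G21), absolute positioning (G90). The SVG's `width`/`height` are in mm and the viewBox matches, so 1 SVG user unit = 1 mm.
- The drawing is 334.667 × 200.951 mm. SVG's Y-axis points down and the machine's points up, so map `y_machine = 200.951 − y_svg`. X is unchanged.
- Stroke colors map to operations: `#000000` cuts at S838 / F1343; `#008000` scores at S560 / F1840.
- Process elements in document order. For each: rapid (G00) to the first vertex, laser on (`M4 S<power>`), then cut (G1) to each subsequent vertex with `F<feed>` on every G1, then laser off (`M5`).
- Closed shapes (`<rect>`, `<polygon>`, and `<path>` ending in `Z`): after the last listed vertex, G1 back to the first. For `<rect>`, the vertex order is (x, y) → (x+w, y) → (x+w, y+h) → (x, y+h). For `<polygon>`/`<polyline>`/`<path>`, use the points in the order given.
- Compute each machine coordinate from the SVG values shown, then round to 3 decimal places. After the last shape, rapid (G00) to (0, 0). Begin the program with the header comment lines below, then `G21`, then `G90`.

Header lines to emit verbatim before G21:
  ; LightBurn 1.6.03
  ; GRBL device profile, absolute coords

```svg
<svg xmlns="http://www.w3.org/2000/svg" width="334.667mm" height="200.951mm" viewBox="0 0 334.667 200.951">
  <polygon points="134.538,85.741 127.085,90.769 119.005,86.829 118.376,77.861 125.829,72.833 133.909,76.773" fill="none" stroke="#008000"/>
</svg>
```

; LightBurn 1.6.03
; GRBL device profile, absolute coords
G21
G90
G00 X134.538 Y115.210
M4 S560
G1 X127.085 Y110.182 F1840
G1 X119.005 Y114.122 F1840
G1 X118.376 Y123.090 F1840
G1 X125.829 Y128.118 F1840
G1 X133.909 Y124.178 F1840
G1 X134.538 Y115.210 F1840
M5
G00 X0.000 Y0.000

viewBox `0 0 334.667 200.951` with mm width/height → 1 unit = 1 mm. Flip: y_m = 200.951 − y_svg.

**Shape 1** — `<polygon>` regular polygon, stroke `#008000` → score (S560, F1840). Machine vertices: (134.538,115.210) → (127.085,110.182) → (119.005,114.122) → (118.376,123.090) → (125.829,128.118) → (133.909,124.178) → (134.538,115.210). Closed: final G1 returns to the first vertex.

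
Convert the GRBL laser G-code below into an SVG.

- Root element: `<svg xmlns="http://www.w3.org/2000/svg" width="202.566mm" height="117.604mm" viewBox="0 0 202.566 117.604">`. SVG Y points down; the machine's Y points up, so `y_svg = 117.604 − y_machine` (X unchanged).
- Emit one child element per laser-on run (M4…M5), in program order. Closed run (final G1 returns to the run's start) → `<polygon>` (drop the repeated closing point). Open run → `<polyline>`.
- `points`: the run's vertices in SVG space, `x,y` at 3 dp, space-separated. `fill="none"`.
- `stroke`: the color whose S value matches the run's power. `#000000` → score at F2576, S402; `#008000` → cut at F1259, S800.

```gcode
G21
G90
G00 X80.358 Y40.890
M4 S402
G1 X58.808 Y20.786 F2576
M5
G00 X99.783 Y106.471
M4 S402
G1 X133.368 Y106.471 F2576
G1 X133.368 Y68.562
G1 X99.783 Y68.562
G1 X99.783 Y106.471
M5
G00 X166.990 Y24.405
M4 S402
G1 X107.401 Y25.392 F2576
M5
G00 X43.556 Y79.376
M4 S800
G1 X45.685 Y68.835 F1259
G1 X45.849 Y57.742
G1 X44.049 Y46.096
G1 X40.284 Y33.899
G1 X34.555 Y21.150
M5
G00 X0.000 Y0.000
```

y_svg = 117.604 − y_m.

[1] S402→`#000000` (score); open run; points: 80.358,76.714 58.808,96.818

[2] S402→`#000000` (score); closed run; points: 99.783,11.133 133.368,11.133 133.368,49.042 99.783,49.042

[3] S402→`#000000` (score); open run; points: 166.990,93.199 107.401,92.212

[4] S800→`#008000` (cut); open run; points: 43.556,38.228 45.685,48.769 45.849,59.862 44.049,71.508 40.284,83.705 34.555,96.454

<svg xmlns="http://www.w3.org/2000/svg" width="202.566mm" height="117.604mm" viewBox="0 0 202.566 117.604">
  <polyline points="80.358,76.714 58.808,96.818" fill="none" stroke="#000000"/>
  <polygon points="99.783,11.133 133.368,11.133 133.368,49.042 99.783,49.042" fill="none" stroke="#000000"/>
  <polyline points="166.990,93.199 107.401,92.212" fill="none" stroke="#000000"/>
  <polyline points="43.556,38.228 45.685,48.769 45.849,59.862 44.049,71.508 40.284,83.705 34.555,96.454" fill="none" stroke="#008000"/>
</svg>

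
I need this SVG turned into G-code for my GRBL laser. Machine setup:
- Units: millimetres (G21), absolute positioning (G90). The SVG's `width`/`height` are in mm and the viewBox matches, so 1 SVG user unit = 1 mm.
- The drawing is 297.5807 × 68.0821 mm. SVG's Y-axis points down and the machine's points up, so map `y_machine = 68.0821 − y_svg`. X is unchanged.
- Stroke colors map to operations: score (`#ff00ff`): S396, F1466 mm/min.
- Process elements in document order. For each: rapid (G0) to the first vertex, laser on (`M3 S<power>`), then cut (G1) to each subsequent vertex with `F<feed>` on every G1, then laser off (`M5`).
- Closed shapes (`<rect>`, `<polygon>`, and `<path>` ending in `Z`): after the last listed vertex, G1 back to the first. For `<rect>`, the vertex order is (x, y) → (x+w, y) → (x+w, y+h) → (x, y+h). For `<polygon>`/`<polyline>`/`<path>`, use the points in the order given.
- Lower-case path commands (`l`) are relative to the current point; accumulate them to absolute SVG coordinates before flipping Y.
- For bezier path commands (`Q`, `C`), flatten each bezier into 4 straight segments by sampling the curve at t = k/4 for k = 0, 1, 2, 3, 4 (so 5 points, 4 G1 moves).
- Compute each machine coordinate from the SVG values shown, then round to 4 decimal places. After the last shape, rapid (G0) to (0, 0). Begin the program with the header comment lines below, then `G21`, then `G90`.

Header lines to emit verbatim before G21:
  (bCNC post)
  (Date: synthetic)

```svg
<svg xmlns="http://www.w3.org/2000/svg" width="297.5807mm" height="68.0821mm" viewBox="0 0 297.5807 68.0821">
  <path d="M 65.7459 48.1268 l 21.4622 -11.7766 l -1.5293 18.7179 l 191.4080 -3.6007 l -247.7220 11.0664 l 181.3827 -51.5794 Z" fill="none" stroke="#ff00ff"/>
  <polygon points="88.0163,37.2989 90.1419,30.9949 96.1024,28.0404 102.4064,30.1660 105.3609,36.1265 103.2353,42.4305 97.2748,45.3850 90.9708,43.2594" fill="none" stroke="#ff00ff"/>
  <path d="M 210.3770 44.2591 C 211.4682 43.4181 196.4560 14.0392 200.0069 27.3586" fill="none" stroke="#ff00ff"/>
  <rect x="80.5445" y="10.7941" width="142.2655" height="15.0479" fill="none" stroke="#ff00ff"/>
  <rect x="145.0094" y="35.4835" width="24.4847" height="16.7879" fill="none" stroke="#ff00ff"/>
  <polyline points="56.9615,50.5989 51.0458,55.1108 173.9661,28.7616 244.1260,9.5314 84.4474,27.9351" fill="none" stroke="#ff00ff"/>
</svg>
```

1 u = 1 mm; y_m = 68.0821 − y.

[1] `<path>` closed polygon, #ff00ff→score S396 F1466: (65.7459,19.9553) → (87.2081,31.7319) → (85.6788,13.0140) → (277.0868,16.6147) → (29.3648,5.5483) → (210.7475,57.1277) → (65.7459,19.9553) (closed)

[2] `<polygon>` regular polygon, #ff00ff→score S396 F1466: (88.0163,30.7832) → (90.1419,37.0872) → (96.1024,40.0417) → (102.4064,37.9161) → (105.3609,31.9556) → (103.2353,25.6516) → (97.2748,22.6971) → (90.9708,24.8227) → (88.0163,30.7832) (closed)

[3] `<path>` cubic bezier, #ff00ff→score S396 F1466: (210.3770,23.8230) → (208.7177,28.6915) → (204.2696,37.5834) → (200.2826,43.8202) → (200.0069,40.7235)

[4] `<rect>` rectangle, #ff00ff→score S396 F1466: (80.5445,57.2880) → (222.8100,57.2880) → (222.8100,42.2401) → (80.5445,42.2401) → (80.5445,57.2880) (closed)

[5] `<rect>` rectangle, #ff00ff→score S396 F1466: (145.0094,32.5986) → (169.4941,32.5986) → (169.4941,15.8107) → (145.0094,15.8107) → (145.0094,32.5986) (closed)

[6] `<polyline>` open polyline, #ff00ff→score S396 F1466: (56.9615,17.4832) → (51.0458,12.9713) → (173.9661,39.3205) → (244.1260,58.5507) → (84.4474,40.1470)

(bCNC post)
(Date: synthetic)
G21
G90
G0 X65.7459 Y19.9553
M3 S396
G1 X87.2081 Y31.7319 F1466
G1 X85.6788 Y13.0140 F1466
G1 X277.0868 Y16.6147 F1466
G1 X29.3648 Y5.5483 F1466
G1 X210.7475 Y57.1277 F1466
G1 X65.7459 Y19.9553 F1466
M5
G0 X88.0163 Y30.7832
M3 S396
G1 X90.1419 Y37.0872 F1466
G1 X96.1024 Y40.0417 F1466
G1 X102.4064 Y37.9161 F1466
G1 X105.3609 Y31.9556 F1466
G1 X103.2353 Y25.6516 F1466
G1 X97.2748 Y22.6971 F1466
G1 X90.9708 Y24.8227 F1466
G1 X88.0163 Y30.7832 F1466
M5
G0 X210.3770 Y23.8230
M3 S396
G1 X208.7177 Y28.6915 F1466
G1 X204.2696 Y37.5834 F1466
G1 X200.2826 Y43.8202 F1466
G1 X200.0069 Y40.7235 F1466
M5
G0 X80.5445 Y57.2880
M3 S396
G1 X222.8100 Y57.2880 F1466
G1 X222.8100 Y42.2401 F1466
G1 X80.5445 Y42.2401 F1466
G1 X80.5445 Y57.2880 F1466
M5
G0 X145.0094 Y32.5986
M3 S396
G1 X169.4941 Y32.5986 F1466
G1 X169.4941 Y15.8107 F1466
G1 X145.0094 Y15.8107 F1466
G1 X145.0094 Y32.5986 F1466
M5
G0 X56.9615 Y17.4832
M3 S396
G1 X51.0458 Y12.9713 F1466
G1 X173.9661 Y39.3205 F1466
G1 X244.1260 Y58.5507 F1466
G1 X84.4474 Y40.1470 F1466
M5
G0 X0.0000 Y0.0000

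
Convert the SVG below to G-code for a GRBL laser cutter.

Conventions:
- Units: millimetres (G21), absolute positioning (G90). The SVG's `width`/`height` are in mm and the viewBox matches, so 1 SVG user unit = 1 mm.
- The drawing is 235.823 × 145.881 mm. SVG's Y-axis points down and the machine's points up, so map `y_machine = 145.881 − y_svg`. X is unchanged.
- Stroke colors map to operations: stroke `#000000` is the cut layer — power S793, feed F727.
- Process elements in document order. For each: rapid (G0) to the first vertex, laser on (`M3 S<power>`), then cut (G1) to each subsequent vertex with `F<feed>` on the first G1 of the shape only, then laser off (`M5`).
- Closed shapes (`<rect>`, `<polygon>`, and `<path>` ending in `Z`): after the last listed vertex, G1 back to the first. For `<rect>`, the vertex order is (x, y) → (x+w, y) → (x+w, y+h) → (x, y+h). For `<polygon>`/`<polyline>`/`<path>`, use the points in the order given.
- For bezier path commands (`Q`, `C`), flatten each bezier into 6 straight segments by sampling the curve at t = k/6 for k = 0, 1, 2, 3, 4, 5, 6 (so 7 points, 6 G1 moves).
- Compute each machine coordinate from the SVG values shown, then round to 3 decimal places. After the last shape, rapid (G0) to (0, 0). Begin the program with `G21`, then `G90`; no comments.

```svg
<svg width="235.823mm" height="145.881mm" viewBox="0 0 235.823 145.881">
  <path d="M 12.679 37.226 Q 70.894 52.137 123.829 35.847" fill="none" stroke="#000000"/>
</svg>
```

G21
G90
G0 X12.679 Y108.655
M3 S793
G1 X31.937 Y104.551 F727
G1 X50.902 Y102.181
G1 X69.574 Y101.544
G1 X87.952 Y102.641
G1 X106.037 Y105.471
G1 X123.829 Y110.034
M5
G0 X0.000 Y0.000

viewBox `0 0 235.823 145.881` with mm width/height → 1 unit = 1 mm. Flip: y_m = 145.881 − y_svg.

**Shape 1** — `<path>` quadratic bezier, stroke `#000000` → cut (S793, F727). Control points (SVG): P0=(12.679,37.226), P1=(70.894,52.137), P2=(123.829,35.847); sampled at t=k/6. Machine vertices: (12.679,108.655) → (31.937,104.551) → (50.902,102.181) → (69.574,101.544) → (87.952,102.641) → (106.037,105.471) → (123.829,110.034). Open path.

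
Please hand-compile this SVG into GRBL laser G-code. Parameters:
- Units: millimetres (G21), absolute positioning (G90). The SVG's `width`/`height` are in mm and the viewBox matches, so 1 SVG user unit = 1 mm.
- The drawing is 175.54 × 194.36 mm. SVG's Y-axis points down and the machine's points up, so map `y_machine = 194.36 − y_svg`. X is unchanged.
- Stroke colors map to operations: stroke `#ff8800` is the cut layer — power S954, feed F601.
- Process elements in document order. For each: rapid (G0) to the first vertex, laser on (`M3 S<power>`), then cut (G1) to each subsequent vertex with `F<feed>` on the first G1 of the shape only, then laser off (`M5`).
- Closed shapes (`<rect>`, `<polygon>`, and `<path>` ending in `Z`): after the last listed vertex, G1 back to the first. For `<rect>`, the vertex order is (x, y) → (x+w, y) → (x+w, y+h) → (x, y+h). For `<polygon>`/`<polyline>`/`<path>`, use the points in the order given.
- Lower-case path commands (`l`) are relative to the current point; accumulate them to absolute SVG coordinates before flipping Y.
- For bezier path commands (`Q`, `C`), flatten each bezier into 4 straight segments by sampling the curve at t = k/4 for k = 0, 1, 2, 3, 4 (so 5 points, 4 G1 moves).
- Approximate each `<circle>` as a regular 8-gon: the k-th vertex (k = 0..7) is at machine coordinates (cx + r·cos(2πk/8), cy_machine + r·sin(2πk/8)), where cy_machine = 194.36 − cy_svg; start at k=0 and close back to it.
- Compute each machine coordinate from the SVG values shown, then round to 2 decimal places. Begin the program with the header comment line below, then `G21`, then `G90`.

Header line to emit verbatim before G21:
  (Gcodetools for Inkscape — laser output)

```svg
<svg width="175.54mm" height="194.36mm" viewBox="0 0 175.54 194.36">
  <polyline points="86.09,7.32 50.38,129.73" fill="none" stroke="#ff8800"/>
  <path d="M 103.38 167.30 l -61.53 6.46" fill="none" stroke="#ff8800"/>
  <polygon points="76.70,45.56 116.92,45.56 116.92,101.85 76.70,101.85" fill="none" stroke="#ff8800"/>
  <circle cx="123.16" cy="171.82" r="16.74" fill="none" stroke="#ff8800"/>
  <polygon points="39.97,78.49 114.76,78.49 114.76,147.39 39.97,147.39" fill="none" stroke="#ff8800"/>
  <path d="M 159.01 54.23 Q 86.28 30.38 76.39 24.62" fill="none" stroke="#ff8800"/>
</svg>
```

viewBox `0 0 175.54 194.36` with mm width/height → 1 unit = 1 mm. Flip: y_m = 194.36 − y_svg.

**Shape 1** — `<polyline>` line segment, stroke `#ff8800` → cut (S954, F601). Machine vertices: (86.09,187.04) → (50.38,64.63). Open path.

**Shape 2** — `<path>` line segment, stroke `#ff8800` → cut (S954, F601). Machine vertices: (103.38,27.06) → (41.85,20.60). Open path.

**Shape 3** — `<polygon>` rectangle, stroke `#ff8800` → cut (S954, F601). Machine vertices: (76.70,148.80) → (116.92,148.80) → (116.92,92.51) → (76.70,92.51) → (76.70,148.80). Closed: final G1 returns to the first vertex.

**Shape 4** — `<circle>` circle, stroke `#ff8800` → cut (S954, F601). Machine vertices: (139.90,22.54) → (135.00,34.38) → (123.16,39.28) → (111.32,34.38) → (106.42,22.54) → (111.32,10.70) → (123.16,5.80) → (135.00,10.70) → (139.90,22.54). Closed: final G1 returns to the first vertex.

**Shape 5** — `<polygon>` rectangle, stroke `#ff8800` → cut (S954, F601). Machine vertices: (39.97,115.87) → (114.76,115.87) → (114.76,46.97) → (39.97,46.97) → (39.97,115.87). Closed: final G1 returns to the first vertex.

**Shape 6** — `<path>` quadratic bezier, stroke `#ff8800` → cut (S954, F601). Control points (SVG): P0=(159.01,54.23), P1=(86.28,30.38), P2=(76.39,24.62); sampled at t=k/4. Machine vertices: (159.01,140.13) → (126.57,150.92) → (101.99,159.46) → (85.26,165.73) → (76.39,169.74). Open path.

(Gcodetools for Inkscape — laser output)
G21
G90
G0 X86.09 Y187.04
M3 S954
G1 X50.38 Y64.63 F601
M5
G0 X103.38 Y27.06
M3 S954
G1 X41.85 Y20.60 F601
M5
G0 X76.70 Y148.80
M3 S954
G1 X116.92 Y148.80 F601
G1 X116.92 Y92.51
G1 X76.70 Y92.51
G1 X76.70 Y148.80
M5
G0 X139.90 Y22.54
M3 S954
G1 X135.00 Y34.38 F601
G1 X123.16 Y39.28
G1 X111.32 Y34.38
G1 X106.42 Y22.54
G1 X111.32 Y10.70
G1 X123.16 Y5.80
G1 X135.00 Y10.70
G1 X139.90 Y22.54
M5
G0 X39.97 Y115.87
M3 S954
G1 X114.76 Y115.87 F601
G1 X114.76 Y46.97
G1 X39.97 Y46.97
G1 X39.97 Y115.87
M5
G0 X159.01 Y140.13
M3 S954
G1 X126.57 Y150.92 F601
G1 X101.99 Y159.46
G1 X85.26 Y165.73
G1 X76.39 Y169.74
M5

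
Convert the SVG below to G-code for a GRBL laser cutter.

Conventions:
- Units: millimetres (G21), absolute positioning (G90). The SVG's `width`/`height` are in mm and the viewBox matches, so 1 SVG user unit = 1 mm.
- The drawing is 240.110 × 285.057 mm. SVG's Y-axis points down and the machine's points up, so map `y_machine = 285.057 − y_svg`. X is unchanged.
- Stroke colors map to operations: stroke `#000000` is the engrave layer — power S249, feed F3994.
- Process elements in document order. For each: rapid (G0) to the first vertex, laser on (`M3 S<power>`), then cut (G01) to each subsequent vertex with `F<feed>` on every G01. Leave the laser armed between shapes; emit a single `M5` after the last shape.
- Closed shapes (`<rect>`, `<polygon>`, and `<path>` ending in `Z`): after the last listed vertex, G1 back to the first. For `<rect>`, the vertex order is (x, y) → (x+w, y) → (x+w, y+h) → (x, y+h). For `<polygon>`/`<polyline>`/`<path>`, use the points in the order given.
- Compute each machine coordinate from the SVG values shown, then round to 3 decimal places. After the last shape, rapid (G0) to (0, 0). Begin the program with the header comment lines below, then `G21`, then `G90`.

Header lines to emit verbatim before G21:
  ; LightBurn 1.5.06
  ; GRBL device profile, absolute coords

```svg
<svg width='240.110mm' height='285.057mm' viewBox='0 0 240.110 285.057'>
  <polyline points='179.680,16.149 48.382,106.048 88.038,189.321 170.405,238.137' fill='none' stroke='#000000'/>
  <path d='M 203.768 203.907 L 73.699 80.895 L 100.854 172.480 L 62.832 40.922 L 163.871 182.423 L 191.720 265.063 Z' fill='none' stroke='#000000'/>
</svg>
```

; LightBurn 1.5.06
; GRBL device profile, absolute coords
G21
G90
G0 X179.680 Y268.908
M3 S249
G01 X48.382 Y179.009 F3994
G01 X88.038 Y95.736 F3994
G01 X170.405 Y46.920 F3994
G0 X203.768 Y81.150
M3 S249
G01 X73.699 Y204.162 F3994
G01 X100.854 Y112.577 F3994
G01 X62.832 Y244.135 F3994
G01 X163.871 Y102.634 F3994
G01 X191.720 Y19.994 F3994
G01 X203.768 Y81.150 F3994
M5
G0 X0.000 Y0.000

1 u = 1 mm; y_m = 285.057 − y.

[1] `<polyline>` open polyline, #000000→engrave S249 F3994: (179.680,268.908) → (48.382,179.009) → (88.038,95.736) → (170.405,46.920)

[2] `<path>` closed polygon, #000000→engrave S249 F3994: (203.768,81.150) → (73.699,204.162) → (100.854,112.577) → (62.832,244.135) → (163.871,102.634) → (191.720,19.994) → (203.768,81.150) (closed)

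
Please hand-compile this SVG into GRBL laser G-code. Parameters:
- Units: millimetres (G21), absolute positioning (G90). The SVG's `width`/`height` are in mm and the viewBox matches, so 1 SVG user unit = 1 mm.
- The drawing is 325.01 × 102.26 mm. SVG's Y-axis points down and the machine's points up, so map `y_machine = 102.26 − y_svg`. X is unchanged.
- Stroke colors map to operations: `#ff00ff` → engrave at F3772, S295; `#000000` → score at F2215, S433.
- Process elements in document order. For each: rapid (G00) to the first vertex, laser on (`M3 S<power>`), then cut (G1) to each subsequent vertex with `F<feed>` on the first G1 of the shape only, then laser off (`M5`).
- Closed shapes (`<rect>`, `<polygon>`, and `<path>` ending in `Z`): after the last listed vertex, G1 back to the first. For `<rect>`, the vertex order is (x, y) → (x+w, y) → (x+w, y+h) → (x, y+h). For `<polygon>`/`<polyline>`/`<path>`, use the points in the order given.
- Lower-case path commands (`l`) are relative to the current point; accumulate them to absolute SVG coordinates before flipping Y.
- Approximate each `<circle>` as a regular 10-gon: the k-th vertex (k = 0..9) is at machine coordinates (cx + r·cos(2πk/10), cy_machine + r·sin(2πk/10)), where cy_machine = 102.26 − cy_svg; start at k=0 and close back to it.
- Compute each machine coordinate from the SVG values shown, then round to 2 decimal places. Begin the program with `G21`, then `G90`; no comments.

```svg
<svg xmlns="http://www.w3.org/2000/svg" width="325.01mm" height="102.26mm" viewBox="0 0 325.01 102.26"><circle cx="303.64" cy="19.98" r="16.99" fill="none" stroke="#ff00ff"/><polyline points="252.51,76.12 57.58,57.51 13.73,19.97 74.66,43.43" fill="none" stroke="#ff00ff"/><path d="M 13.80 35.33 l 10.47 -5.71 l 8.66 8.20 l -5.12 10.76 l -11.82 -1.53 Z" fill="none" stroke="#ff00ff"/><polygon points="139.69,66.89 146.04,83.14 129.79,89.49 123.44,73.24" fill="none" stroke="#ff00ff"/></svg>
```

viewBox `0 0 325.01 102.26` with mm width/height → 1 unit = 1 mm. Flip: y_m = 102.26 − y_svg.

**Shape 1** — `<circle>` circle, stroke `#ff00ff` → engrave (S295, F3772). Machine vertices: (320.63,82.28) → (317.39,92.27) → (308.89,98.44) → (298.39,98.44) → (289.89,92.27) → (286.65,82.28) → (289.89,72.29) → (298.39,66.12) → (308.89,66.12) → (317.39,72.29) → (320.63,82.28). Closed: final G1 returns to the first vertex.

**Shape 2** — `<polyline>` open polyline, stroke `#ff00ff` → engrave (S295, F3772). Machine vertices: (252.51,26.14) → (57.58,44.75) → (13.73,82.29) → (74.66,58.83). Open path.

**Shape 3** — `<path>` regular polygon, stroke `#ff00ff` → engrave (S295, F3772). Machine vertices: (13.80,66.93) → (24.27,72.64) → (32.93,64.44) → (27.81,53.68) → (15.99,55.21) → (13.80,66.93). Closed: final G1 returns to the first vertex.

**Shape 4** — `<polygon>` regular polygon, stroke `#ff00ff` → engrave (S295, F3772). Machine vertices: (139.69,35.37) → (146.04,19.12) → (129.79,12.77) → (123.44,29.02) → (139.69,35.37). Closed: final G1 returns to the first vertex.

G21
G90
G00 X320.63 Y82.28
M3 S295
G1 X317.39 Y92.27 F3772
G1 X308.89 Y98.44
G1 X298.39 Y98.44
G1 X289.89 Y92.27
G1 X286.65 Y82.28
G1 X289.89 Y72.29
G1 X298.39 Y66.12
G1 X308.89 Y66.12
G1 X317.39 Y72.29
G1 X320.63 Y82.28
M5
G00 X252.51 Y26.14
M3 S295
G1 X57.58 Y44.75 F3772
G1 X13.73 Y82.29
G1 X74.66 Y58.83
M5
G00 X13.80 Y66.93
M3 S295
G1 X24.27 Y72.64 F3772
G1 X32.93 Y64.44
G1 X27.81 Y53.68
G1 X15.99 Y55.21
G1 X13.80 Y66.93
M5
G00 X139.69 Y35.37
M3 S295
G1 X146.04 Y19.12 F3772
G1 X129.79 Y12.77
G1 X123.44 Y29.02
G1 X139.69 Y35.37
M5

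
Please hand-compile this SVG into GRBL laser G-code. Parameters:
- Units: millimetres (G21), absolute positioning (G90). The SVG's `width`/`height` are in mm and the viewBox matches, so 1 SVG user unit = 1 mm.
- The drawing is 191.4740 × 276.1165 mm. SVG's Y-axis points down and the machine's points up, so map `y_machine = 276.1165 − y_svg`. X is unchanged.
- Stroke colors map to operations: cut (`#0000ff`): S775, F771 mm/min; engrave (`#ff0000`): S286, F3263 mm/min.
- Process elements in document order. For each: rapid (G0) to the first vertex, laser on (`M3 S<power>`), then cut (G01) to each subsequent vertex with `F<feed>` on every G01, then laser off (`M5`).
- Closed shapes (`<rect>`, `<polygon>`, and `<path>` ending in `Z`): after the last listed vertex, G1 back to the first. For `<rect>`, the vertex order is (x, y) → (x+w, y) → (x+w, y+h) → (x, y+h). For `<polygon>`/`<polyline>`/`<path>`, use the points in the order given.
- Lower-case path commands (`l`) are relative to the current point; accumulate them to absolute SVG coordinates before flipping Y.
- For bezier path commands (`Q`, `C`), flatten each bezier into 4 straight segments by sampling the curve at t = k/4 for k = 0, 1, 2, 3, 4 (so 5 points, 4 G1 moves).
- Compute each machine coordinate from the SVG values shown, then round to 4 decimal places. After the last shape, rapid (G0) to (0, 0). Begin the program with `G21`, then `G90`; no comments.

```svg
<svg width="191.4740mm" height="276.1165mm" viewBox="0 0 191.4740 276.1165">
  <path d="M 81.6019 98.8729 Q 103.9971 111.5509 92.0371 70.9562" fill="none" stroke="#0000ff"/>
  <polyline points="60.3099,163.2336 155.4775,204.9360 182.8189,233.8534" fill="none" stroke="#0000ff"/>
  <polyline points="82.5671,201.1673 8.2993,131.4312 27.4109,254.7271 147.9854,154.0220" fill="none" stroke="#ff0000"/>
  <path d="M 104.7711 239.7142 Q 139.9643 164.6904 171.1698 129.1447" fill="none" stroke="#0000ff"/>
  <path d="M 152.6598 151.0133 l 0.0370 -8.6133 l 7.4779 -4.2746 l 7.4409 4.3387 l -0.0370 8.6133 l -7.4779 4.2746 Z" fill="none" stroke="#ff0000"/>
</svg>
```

viewBox `0 0 191.4740 276.1165` with mm width/height → 1 unit = 1 mm. Flip: y_m = 276.1165 − y_svg.

**Shape 1** — `<path>` quadratic bezier, stroke `#0000ff` → cut (S775, F771). Control points (SVG): P0=(81.6019,98.8729), P1=(103.9971,111.5509), P2=(92.0371,70.9562); sampled at t=k/4. Machine vertices: (81.6019,177.2436) → (90.6523,174.2341) → (95.4083,177.8838) → (95.8699,188.1925) → (92.0371,205.1603). Open path.

**Shape 2** — `<polyline>` open polyline, stroke `#0000ff` → cut (S775, F771). Machine vertices: (60.3099,112.8829) → (155.4775,71.1805) → (182.8189,42.2631). Open path.

**Shape 3** — `<polyline>` open polyline, stroke `#ff0000` → engrave (S286, F3263). Machine vertices: (82.5671,74.9492) → (8.2993,144.6853) → (27.4109,21.3894) → (147.9854,122.0945). Open path.

**Shape 4** — `<path>` quadratic bezier, stroke `#0000ff` → cut (S775, F771). Control points (SVG): P0=(104.7711,239.7142), P1=(139.9643,164.6904), P2=(171.1698,129.1447); sampled at t=k/4. Machine vertices: (104.7711,36.4023) → (122.1185,71.4468) → (138.9674,101.5566) → (155.3178,126.7316) → (171.1698,146.9718). Open path.

**Shape 5** — `<path>` regular polygon, stroke `#ff0000` → engrave (S286, F3263). Machine vertices: (152.6598,125.1032) → (152.6968,133.7165) → (160.1747,137.9911) → (167.6156,133.6524) → (167.5786,125.0391) → (160.1007,120.7645) → (152.6598,125.1032). Closed: final G1 returns to the first vertex.

G21
G90
G0 X81.6019 Y177.2436
M3 S775
G01 X90.6523 Y174.2341 F771
G01 X95.4083 Y177.8838 F771
G01 X95.8699 Y188.1925 F771
G01 X92.0371 Y205.1603 F771
M5
G0 X60.3099 Y112.8829
M3 S775
G01 X155.4775 Y71.1805 F771
G01 X182.8189 Y42.2631 F771
M5
G0 X82.5671 Y74.9492
M3 S286
G01 X8.2993 Y144.6853 F3263
G01 X27.4109 Y21.3894 F3263
G01 X147.9854 Y122.0945 F3263
M5
G0 X104.7711 Y36.4023
M3 S775
G01 X122.1185 Y71.4468 F771
G01 X138.9674 Y101.5566 F771
G01 X155.3178 Y126.7316 F771
G01 X171.1698 Y146.9718 F771
M5
G0 X152.6598 Y125.1032
M3 S286
G01 X152.6968 Y133.7165 F3263
G01 X160.1747 Y137.9911 F3263
G01 X167.6156 Y133.6524 F3263
G01 X167.5786 Y125.0391 F3263
G01 X160.1007 Y120.7645 F3263
G01 X152.6598 Y125.1032 F3263
M5
G0 X0.0000 Y0.0000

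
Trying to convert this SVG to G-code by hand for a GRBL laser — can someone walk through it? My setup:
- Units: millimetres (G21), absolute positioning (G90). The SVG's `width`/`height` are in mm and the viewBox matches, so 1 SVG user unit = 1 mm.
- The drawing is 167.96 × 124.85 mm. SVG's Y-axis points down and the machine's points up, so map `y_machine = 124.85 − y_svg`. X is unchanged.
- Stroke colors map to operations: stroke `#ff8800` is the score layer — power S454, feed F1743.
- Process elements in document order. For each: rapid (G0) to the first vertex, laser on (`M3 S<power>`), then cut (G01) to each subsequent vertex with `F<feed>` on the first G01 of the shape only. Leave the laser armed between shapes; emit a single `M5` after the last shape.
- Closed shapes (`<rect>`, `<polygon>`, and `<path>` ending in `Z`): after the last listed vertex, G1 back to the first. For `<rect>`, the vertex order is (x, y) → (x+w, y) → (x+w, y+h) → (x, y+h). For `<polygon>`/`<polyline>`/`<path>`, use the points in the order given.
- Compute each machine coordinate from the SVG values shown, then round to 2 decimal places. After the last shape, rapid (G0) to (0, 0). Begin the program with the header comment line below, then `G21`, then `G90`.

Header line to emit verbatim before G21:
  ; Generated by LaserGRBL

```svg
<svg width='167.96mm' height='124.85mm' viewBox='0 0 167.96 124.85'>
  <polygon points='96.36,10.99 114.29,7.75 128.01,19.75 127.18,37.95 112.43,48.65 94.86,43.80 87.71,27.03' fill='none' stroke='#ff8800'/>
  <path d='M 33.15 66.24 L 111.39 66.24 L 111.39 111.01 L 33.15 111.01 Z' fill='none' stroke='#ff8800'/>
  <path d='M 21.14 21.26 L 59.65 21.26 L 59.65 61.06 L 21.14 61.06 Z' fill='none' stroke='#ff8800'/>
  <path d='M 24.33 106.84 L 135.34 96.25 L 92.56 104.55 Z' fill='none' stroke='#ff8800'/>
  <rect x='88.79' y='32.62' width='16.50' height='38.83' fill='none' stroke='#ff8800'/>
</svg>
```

Since the viewBox matches the mm dimensions, user units are millimetres directly. The only transform is the Y-flip y_m = 124.85 − y_svg.

Shape 1 is a regular polygon drawn with `<polygon>`. Its stroke #ff8800 means score at S454, F1743. After flipping Y the toolpath is (96.36,113.86) → (114.29,117.10) → (128.01,105.10) → (127.18,86.90) → (112.43,76.20) → (94.86,81.05) → (87.71,97.82) → (96.36,113.86), returning to the start.

Shape 2 is a rectangle drawn with `<path>`. Its stroke #ff8800 means score at S454, F1743. After flipping Y the toolpath is (33.15,58.61) → (111.39,58.61) → (111.39,13.84) → (33.15,13.84) → (33.15,58.61), returning to the start.

Shape 3 is a rectangle drawn with `<path>`. Its stroke #ff8800 means score at S454, F1743. After flipping Y the toolpath is (21.14,103.59) → (59.65,103.59) → (59.65,63.79) → (21.14,63.79) → (21.14,103.59), returning to the start.

Shape 4 is a closed polygon drawn with `<path>`. Its stroke #ff8800 means score at S454, F1743. After flipping Y the toolpath is (24.33,18.01) → (135.34,28.60) → (92.56,20.30) → (24.33,18.01), returning to the start.

Shape 5 is a rectangle drawn with `<rect>`. Its stroke #ff8800 means score at S454, F1743. After flipping Y the toolpath is (88.79,92.23) → (105.29,92.23) → (105.29,53.40) → (88.79,53.40) → (88.79,92.23), returning to the start.

; Generated by LaserGRBL
G21
G90
G0 X96.36 Y113.86
M3 S454
G01 X114.29 Y117.10 F1743
G01 X128.01 Y105.10
G01 X127.18 Y86.90
G01 X112.43 Y76.20
G01 X94.86 Y81.05
G01 X87.71 Y97.82
G01 X96.36 Y113.86
G0 X33.15 Y58.61
M3 S454
G01 X111.39 Y58.61 F1743
G01 X111.39 Y13.84
G01 X33.15 Y13.84
G01 X33.15 Y58.61
G0 X21.14 Y103.59
M3 S454
G01 X59.65 Y103.59 F1743
G01 X59.65 Y63.79
G01 X21.14 Y63.79
G01 X21.14 Y103.59
G0 X24.33 Y18.01
M3 S454
G01 X135.34 Y28.60 F1743
G01 X92.56 Y20.30
G01 X24.33 Y18.01
G0 X88.79 Y92.23
M3 S454
G01 X105.29 Y92.23 F1743
G01 X105.29 Y53.40
G01 X88.79 Y53.40
G01 X88.79 Y92.23
M5
G0 X0.00 Y0.00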